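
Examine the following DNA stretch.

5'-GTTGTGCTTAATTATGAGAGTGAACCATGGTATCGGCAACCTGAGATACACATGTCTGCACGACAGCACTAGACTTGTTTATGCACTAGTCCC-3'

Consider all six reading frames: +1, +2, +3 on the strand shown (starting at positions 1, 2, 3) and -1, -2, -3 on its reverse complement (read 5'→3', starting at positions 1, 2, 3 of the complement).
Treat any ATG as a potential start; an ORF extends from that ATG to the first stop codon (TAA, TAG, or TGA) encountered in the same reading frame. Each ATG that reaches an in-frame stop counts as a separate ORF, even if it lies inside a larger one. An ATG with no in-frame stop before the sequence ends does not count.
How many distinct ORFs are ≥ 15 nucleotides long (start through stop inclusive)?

Reverse complement (5'→3'): GGGACTAGTGCATAAACAAGTCTAGTGCTGTCGTGCAGACATGTGTATCTCAGGTTGCCGATACCATGGTTCACTCTCATAATTAAGCACAAC
Frame +1: GTT GTG CTT AAT TAT GAG AGT GAA CCA TGG TAT CGG CAA CCT GAG ATA CAC ATG TCT GCA CGA CAG CAC TAG ACT TGT TTA TGC ACT AGT CCC — ATG at 52, stop TAG at 70 → 21 nt.
Frame +2: TTG TGC TTA ATT ATG AGA GTG AAC CAT GGT ATC GGC AAC CTG AGA TAC ACA TGT CTG CAC GAC AGC ACT AGA CTT GTT TAT GCA CTA GTC — no ATG→stop ORF.
Frame +3: TGT GCT TAA TTA TGA GAG TGA ACC ATG GTA TCG GCA ACC TGA GAT ACA CAT GTC TGC ACG ACA GCA CTA GAC TTG TTT ATG CAC TAG TCC — ATG at 27, stop TGA at 42 → 18 nt; ATG at 81, stop TAG at 87 → 9 nt.
Frame -1: GGG ACT AGT GCA TAA ACA AGT CTA GTG CTG TCG TGC AGA CAT GTG TAT CTC AGG TTG CCG ATA CCA TGG TTC ACT CTC ATA ATT AAG CAC AAC — no ATG→stop ORF.
Frame -2: GGA CTA GTG CAT AAA CAA GTC TAG TGC TGT CGT GCA GAC ATG TGT ATC TCA GGT TGC CGA TAC CAT GGT TCA CTC TCA TAA TTA AGC ACA — ATG at 41, stop TAA at 80 → 42 nt.
Frame -3: GAC TAG TGC ATA AAC AAG TCT AGT GCT GTC GTG CAG ACA TGT GTA TCT CAG GTT GCC GAT ACC ATG GTT CAC TCT CAT AAT TAA GCA CAA — ATG at 66, stop TAA at 84 → 21 nt.
ORFs ≥ 15 nucleotides: frame +1 52–72 (21 nucleotides), frame +3 27–44 (18 nucleotides), frame -2 41–82 (42 nucleotides), frame -3 66–86 (21 nucleotides). Count = 4.

4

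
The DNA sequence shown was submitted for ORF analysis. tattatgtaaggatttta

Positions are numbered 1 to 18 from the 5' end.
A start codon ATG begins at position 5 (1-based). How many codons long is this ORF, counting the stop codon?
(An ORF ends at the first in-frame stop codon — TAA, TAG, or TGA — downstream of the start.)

Codons from position 5: ATG (5–7), TAA (8–10).
TAA is the first in-frame stop; that's 2 codons including the stop.

2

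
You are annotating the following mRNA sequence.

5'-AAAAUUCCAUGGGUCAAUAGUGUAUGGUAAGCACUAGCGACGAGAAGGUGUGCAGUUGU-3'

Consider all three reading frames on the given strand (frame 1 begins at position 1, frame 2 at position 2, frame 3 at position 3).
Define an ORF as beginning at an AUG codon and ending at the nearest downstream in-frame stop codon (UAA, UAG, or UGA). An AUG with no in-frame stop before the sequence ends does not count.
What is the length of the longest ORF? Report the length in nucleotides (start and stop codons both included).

12

Frame 1: AAA AUU CCA UGG GUC AAU AGU GUA UGG UAA GCA CUA GCG ACG AGA AGG UGU GCA GUU — no AUG→stop ORF.
Frame 2: AAA UUC CAU GGG UCA AUA GUG UAU GGU AAG CAC UAG CGA CGA GAA GGU GUG CAG UUG — no AUG→stop ORF.
Frame 3: AAU UCC AUG GGU CAA UAG UGU AUG GUA AGC ACU AGC GAC GAG AAG GUG UGC AGU UGU — AUG at 9, stop UAG at 18 → 12 nt.
Longest: frame 3, positions 9–20, 12 nt = 4 codons = 3 aa. → 12 nucleotides.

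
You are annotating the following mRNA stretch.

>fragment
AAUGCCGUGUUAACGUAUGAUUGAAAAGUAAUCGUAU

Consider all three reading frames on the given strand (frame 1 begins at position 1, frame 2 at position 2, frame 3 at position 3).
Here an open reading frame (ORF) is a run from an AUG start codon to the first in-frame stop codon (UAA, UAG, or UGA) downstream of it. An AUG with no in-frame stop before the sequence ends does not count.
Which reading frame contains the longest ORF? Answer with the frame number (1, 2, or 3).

2

Frame 1: AAU GCC GUG UUA ACG UAU GAU UGA AAA GUA AUC GUA — no AUG→stop ORF.
Frame 2: AUG CCG UGU UAA CGU AUG AUU GAA AAG UAA UCG UAU — AUG at 2, stop UAA at 11 → 12 nt; AUG at 17, stop UAA at 29 → 15 nt.
Frame 3: UGC CGU GUU AAC GUA UGA UUG AAA AGU AAU CGU — no AUG→stop ORF.
Longest ORF is 15 nt in frame 2 (positions 17–31).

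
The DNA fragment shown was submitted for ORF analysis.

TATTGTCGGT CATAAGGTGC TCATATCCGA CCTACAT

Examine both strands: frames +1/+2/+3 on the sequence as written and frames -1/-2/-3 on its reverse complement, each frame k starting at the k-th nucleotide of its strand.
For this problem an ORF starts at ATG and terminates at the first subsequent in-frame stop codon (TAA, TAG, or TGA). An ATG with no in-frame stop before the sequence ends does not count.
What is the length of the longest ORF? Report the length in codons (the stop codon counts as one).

5

Reverse complement (5'→3'): ATGTAGGTCGGATATGAGCACCTTATGACCGACAATA
Frame +1: TAT TGT CGG TCA TAA GGT GCT CAT ATC CGA CCT ACA — no ATG→stop ORF.
Frame +2: ATT GTC GGT CAT AAG GTG CTC ATA TCC GAC CTA CAT — no ATG→stop ORF.
Frame +3: TTG TCG GTC ATA AGG TGC TCA TAT CCG ACC TAC — no ATG→stop ORF.
Frame -1: ATG TAG GTC GGA TAT GAG CAC CTT ATG ACC GAC AAT — ATG at 1, stop TAG at 4 → 6 nt.
Frame -2: TGT AGG TCG GAT ATG AGC ACC TTA TGA CCG ACA ATA — ATG at 14, stop TGA at 26 → 15 nt.
Frame -3: GTA GGT CGG ATA TGA GCA CCT TAT GAC CGA CAA — no ATG→stop ORF.
Longest: frame -2, positions 14–28, 15 nt = 5 codons = 4 aa. → 5 codons.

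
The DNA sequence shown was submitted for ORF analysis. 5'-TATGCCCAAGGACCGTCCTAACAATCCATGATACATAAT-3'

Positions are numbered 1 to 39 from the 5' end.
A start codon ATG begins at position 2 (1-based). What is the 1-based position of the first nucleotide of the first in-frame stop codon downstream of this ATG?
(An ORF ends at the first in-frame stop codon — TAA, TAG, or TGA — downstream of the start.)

29

Codons from position 2: ATG (2–4), CCC (5–7), AAG (8–10), GAC (11–13), CGT (14–16), CCT (17–19), AAC (20–22), AAT (23–25), CCA (26–28), TGA (29–31).
TGA is a stop codon; it begins at position 29.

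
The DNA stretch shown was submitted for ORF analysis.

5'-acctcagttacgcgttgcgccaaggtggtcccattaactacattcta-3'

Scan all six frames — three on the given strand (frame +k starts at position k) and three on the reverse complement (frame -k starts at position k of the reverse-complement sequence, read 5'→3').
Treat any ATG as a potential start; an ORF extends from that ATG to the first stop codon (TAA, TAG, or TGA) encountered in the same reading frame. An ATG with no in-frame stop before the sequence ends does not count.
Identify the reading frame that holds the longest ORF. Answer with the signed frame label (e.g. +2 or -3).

Reverse complement (5'→3'): TAGAATGTAGTTAATGGGACCACCTTGGCGCAACGCGTAACTGAGGT
Frame +1: ACC TCA GTT ACG CGT TGC GCC AAG GTG GTC CCA TTA ACT ACA TTC — no ATG→stop ORF.
Frame +2: CCT CAG TTA CGC GTT GCG CCA AGG TGG TCC CAT TAA CTA CAT TCT — no ATG→stop ORF.
Frame +3: CTC AGT TAC GCG TTG CGC CAA GGT GGT CCC ATT AAC TAC ATT CTA — no ATG→stop ORF.
Frame -1: TAG AAT GTA GTT AAT GGG ACC ACC TTG GCG CAA CGC GTA ACT GAG — no ATG→stop ORF.
Frame -2: AGA ATG TAG TTA ATG GGA CCA CCT TGG CGC AAC GCG TAA CTG AGG — ATG at 5, stop TAG at 8 → 6 nt; ATG at 14, stop TAA at 38 → 27 nt.
Frame -3: GAA TGT AGT TAA TGG GAC CAC CTT GGC GCA ACG CGT AAC TGA GGT — no ATG→stop ORF.
Longest ORF is 27 nt in frame -2 (positions 14–40).

-2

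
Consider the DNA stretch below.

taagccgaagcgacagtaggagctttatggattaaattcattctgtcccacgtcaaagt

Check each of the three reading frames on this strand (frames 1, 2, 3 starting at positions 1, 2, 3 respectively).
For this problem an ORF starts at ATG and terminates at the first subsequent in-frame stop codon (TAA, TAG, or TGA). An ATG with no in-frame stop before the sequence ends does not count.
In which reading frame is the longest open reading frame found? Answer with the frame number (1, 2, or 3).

Frame 1: TAA GCC GAA GCG ACA GTA GGA GCT TTA TGG ATT AAA TTC ATT CTG TCC CAC GTC AAA — no ATG→stop ORF.
Frame 2: AAG CCG AAG CGA CAG TAG GAG CTT TAT GGA TTA AAT TCA TTC TGT CCC ACG TCA AAG — no ATG→stop ORF.
Frame 3: AGC CGA AGC GAC AGT AGG AGC TTT ATG GAT TAA ATT CAT TCT GTC CCA CGT CAA AGT — ATG at 27, stop TAA at 33 → 9 nt.
Longest ORF is 9 nt in frame 3 (positions 27–35).

3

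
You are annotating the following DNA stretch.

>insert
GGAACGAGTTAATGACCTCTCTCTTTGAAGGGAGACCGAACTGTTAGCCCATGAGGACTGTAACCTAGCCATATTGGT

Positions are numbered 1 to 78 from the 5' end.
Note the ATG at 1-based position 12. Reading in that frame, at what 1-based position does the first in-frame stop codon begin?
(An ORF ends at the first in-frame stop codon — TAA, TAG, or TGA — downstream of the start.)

45

Codons from position 12: ATG (12–14), ACC (15–17), TCT (18–20), CTC (21–23), TTT (24–26), GAA (27–29), GGG (30–32), AGA (33–35), CCG (36–38), AAC (39–41), TGT (42–44), TAG (45–47).
TAG is a stop codon; it begins at position 45.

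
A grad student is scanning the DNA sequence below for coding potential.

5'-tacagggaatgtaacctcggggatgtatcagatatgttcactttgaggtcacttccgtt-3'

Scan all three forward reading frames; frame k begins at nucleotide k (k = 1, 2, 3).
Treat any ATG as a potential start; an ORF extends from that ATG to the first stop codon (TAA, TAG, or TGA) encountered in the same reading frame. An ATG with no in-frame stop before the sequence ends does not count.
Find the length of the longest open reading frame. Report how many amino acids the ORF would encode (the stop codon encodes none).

7

Frame 1: TAC AGG GAA TGT AAC CTC GGG GAT GTA TCA GAT ATG TTC ACT TTG AGG TCA CTT CCG — no ATG→stop ORF.
Frame 2: ACA GGG AAT GTA ACC TCG GGG ATG TAT CAG ATA TGT TCA CTT TGA GGT CAC TTC CGT — ATG at 23, stop TGA at 44 → 24 nt.
Frame 3: CAG GGA ATG TAA CCT CGG GGA TGT ATC AGA TAT GTT CAC TTT GAG GTC ACT TCC GTT — ATG at 9, stop TAA at 12 → 6 nt.
Longest: frame 2, positions 23–46, 24 nt = 8 codons = 7 aa. → 7 amino acids.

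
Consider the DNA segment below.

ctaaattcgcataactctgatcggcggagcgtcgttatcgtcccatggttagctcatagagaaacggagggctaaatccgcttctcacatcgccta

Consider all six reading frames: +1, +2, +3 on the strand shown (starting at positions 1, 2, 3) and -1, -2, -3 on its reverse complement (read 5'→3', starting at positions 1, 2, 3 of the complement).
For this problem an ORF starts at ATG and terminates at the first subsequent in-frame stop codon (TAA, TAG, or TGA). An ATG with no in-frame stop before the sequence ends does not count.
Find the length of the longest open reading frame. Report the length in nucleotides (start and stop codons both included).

15

Reverse complement (5'→3'): TAGGCGATGTGAGAAGCGGATTTAGCCCTCCGTTTCTCTATGAGCTAACCATGGGACGATAACGACGCTCCGCCGATCAGAGTTATGCGAATTTAG
Frame +1: CTA AAT TCG CAT AAC TCT GAT CGG CGG AGC GTC GTT ATC GTC CCA TGG TTA GCT CAT AGA GAA ACG GAG GGC TAA ATC CGC TTC TCA CAT CGC CTA — no ATG→stop ORF.
Frame +2: TAA ATT CGC ATA ACT CTG ATC GGC GGA GCG TCG TTA TCG TCC CAT GGT TAG CTC ATA GAG AAA CGG AGG GCT AAA TCC GCT TCT CAC ATC GCC — no ATG→stop ORF.
Frame +3: AAA TTC GCA TAA CTC TGA TCG GCG GAG CGT CGT TAT CGT CCC ATG GTT AGC TCA TAG AGA AAC GGA GGG CTA AAT CCG CTT CTC ACA TCG CCT — ATG at 45, stop TAG at 57 → 15 nt.
Frame -1: TAG GCG ATG TGA GAA GCG GAT TTA GCC CTC CGT TTC TCT ATG AGC TAA CCA TGG GAC GAT AAC GAC GCT CCG CCG ATC AGA GTT ATG CGA ATT TAG — ATG at 7, stop TGA at 10 → 6 nt; ATG at 40, stop TAA at 46 → 9 nt; ATG at 85, stop TAG at 94 → 12 nt.
Frame -2: AGG CGA TGT GAG AAG CGG ATT TAG CCC TCC GTT TCT CTA TGA GCT AAC CAT GGG ACG ATA ACG ACG CTC CGC CGA TCA GAG TTA TGC GAA TTT — no ATG→stop ORF.
Frame -3: GGC GAT GTG AGA AGC GGA TTT AGC CCT CCG TTT CTC TAT GAG CTA ACC ATG GGA CGA TAA CGA CGC TCC GCC GAT CAG AGT TAT GCG AAT TTA — ATG at 51, stop TAA at 60 → 12 nt.
Longest: frame +3, positions 45–59, 15 nt = 5 codons = 4 aa. → 15 nucleotides.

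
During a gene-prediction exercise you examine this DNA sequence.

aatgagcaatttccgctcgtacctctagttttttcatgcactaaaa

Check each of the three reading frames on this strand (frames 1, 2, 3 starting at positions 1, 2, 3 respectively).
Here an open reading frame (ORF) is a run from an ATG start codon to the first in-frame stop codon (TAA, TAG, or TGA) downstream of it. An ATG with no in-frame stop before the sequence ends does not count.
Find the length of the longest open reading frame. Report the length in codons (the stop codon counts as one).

9

Frame 1: AAT GAG CAA TTT CCG CTC GTA CCT CTA GTT TTT TCA TGC ACT AAA — no ATG→stop ORF.
Frame 2: ATG AGC AAT TTC CGC TCG TAC CTC TAG TTT TTT CAT GCA CTA AAA — ATG at 2, stop TAG at 26 → 27 nt.
Frame 3: TGA GCA ATT TCC GCT CGT ACC TCT AGT TTT TTC ATG CAC TAA — ATG at 36, stop TAA at 42 → 9 nt.
Longest: frame 2, positions 2–28, 27 nt = 9 codons = 8 aa. → 9 codons.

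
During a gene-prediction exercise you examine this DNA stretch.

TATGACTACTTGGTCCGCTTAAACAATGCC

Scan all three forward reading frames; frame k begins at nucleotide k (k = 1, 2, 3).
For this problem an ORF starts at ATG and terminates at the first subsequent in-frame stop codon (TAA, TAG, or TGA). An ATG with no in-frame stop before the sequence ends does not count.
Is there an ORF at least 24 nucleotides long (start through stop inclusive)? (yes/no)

no

Frame 1: TAT GAC TAC TTG GTC CGC TTA AAC AAT GCC — no ATG→stop ORF.
Frame 2: ATG ACT ACT TGG TCC GCT TAA ACA ATG — ATG at 2, stop TAA at 20 → 21 nt.
Frame 3: TGA CTA CTT GGT CCG CTT AAA CAA TGC — no ATG→stop ORF.
Largest ORF found is 21 nucleotides < 24, so no.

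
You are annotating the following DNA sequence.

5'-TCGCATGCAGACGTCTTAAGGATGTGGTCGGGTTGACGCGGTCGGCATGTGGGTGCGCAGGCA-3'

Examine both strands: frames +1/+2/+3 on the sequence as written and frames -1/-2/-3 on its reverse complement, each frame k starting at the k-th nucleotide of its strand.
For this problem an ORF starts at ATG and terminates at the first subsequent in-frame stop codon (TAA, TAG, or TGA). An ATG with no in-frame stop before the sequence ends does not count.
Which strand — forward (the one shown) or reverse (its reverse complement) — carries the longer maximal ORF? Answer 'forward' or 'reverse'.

reverse

Reverse complement (5'→3'): TGCCTGCGCACCCACATGCCGACCGCGTCAACCCGACCACATCCTTAAGACGTCTGCATGCGA
Frame +1: TCG CAT GCA GAC GTC TTA AGG ATG TGG TCG GGT TGA CGC GGT CGG CAT GTG GGT GCG CAG GCA — ATG at 22, stop TGA at 34 → 15 nt.
Frame +2: CGC ATG CAG ACG TCT TAA GGA TGT GGT CGG GTT GAC GCG GTC GGC ATG TGG GTG CGC AGG — ATG at 5, stop TAA at 17 → 15 nt.
Frame +3: GCA TGC AGA CGT CTT AAG GAT GTG GTC GGG TTG ACG CGG TCG GCA TGT GGG TGC GCA GGC — no ATG→stop ORF.
Frame -1: TGC CTG CGC ACC CAC ATG CCG ACC GCG TCA ACC CGA CCA CAT CCT TAA GAC GTC TGC ATG CGA — ATG at 16, stop TAA at 46 → 33 nt.
Frame -2: GCC TGC GCA CCC ACA TGC CGA CCG CGT CAA CCC GAC CAC ATC CTT AAG ACG TCT GCA TGC — no ATG→stop ORF.
Frame -3: CCT GCG CAC CCA CAT GCC GAC CGC GTC AAC CCG ACC ACA TCC TTA AGA CGT CTG CAT GCG — no ATG→stop ORF.
Forward-strand max 15 nt; reverse-strand max 33 nt. The reverse strand has the longer ORF.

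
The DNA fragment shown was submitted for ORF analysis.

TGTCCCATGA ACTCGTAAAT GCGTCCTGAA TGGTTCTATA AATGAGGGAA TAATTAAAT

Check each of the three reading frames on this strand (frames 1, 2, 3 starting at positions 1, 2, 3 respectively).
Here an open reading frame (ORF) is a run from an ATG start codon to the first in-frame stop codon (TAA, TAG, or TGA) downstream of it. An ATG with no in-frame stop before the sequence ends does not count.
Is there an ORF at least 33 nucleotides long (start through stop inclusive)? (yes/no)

no

Frame 1: TGT CCC ATG AAC TCG TAA ATG CGT CCT GAA TGG TTC TAT AAA TGA GGG AAT AAT TAA — ATG at 7, stop TAA at 16 → 12 nt; ATG at 19, stop TGA at 43 → 27 nt.
Frame 2: GTC CCA TGA ACT CGT AAA TGC GTC CTG AAT GGT TCT ATA AAT GAG GGA ATA ATT AAA — no ATG→stop ORF.
Frame 3: TCC CAT GAA CTC GTA AAT GCG TCC TGA ATG GTT CTA TAA ATG AGG GAA TAA TTA AAT — ATG at 30, stop TAA at 39 → 12 nt; ATG at 42, stop TAA at 51 → 12 nt.
Largest ORF found is 27 nucleotides < 33, so no.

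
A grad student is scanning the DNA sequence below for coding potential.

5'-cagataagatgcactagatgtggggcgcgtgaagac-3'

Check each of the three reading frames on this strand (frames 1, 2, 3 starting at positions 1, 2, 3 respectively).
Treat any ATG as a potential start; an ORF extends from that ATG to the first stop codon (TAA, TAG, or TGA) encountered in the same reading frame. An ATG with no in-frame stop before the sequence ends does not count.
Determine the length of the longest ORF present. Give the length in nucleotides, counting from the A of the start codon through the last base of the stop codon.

Frame 1: CAG ATA AGA TGC ACT AGA TGT GGG GCG CGT GAA GAC — no ATG→stop ORF.
Frame 2: AGA TAA GAT GCA CTA GAT GTG GGG CGC GTG AAG — no ATG→stop ORF.
Frame 3: GAT AAG ATG CAC TAG ATG TGG GGC GCG TGA AGA — ATG at 9, stop TAG at 15 → 9 nt; ATG at 18, stop TGA at 30 → 15 nt.
Longest: frame 3, positions 18–32, 15 nt = 5 codons = 4 aa. → 15 nucleotides.

15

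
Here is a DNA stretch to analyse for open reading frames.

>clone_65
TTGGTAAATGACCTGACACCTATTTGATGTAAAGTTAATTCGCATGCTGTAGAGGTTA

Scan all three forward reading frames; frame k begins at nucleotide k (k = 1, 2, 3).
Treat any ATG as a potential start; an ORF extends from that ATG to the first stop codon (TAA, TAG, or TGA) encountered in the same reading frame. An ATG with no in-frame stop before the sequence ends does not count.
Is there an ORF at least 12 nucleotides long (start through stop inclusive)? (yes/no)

Frame 1: TTG GTA AAT GAC CTG ACA CCT ATT TGA TGT AAA GTT AAT TCG CAT GCT GTA GAG GTT — no ATG→stop ORF.
Frame 2: TGG TAA ATG ACC TGA CAC CTA TTT GAT GTA AAG TTA ATT CGC ATG CTG TAG AGG TTA — ATG at 8, stop TGA at 14 → 9 nt; ATG at 44, stop TAG at 50 → 9 nt.
Frame 3: GGT AAA TGA CCT GAC ACC TAT TTG ATG TAA AGT TAA TTC GCA TGC TGT AGA GGT — ATG at 27, stop TAA at 30 → 6 nt.
Largest ORF found is 9 nucleotides < 12, so no.

no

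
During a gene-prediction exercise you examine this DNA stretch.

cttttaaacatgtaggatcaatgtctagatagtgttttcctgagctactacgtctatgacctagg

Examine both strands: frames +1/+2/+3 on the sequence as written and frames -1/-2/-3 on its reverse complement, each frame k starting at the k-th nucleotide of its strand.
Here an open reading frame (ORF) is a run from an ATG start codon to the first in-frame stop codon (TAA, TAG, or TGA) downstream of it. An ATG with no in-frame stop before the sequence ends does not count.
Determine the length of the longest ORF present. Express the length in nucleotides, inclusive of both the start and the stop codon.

12

Reverse complement (5'→3'): CCTAGGTCATAGACGTAGTAGCTCAGGAAAACACTATCTAGACATTGATCCTACATGTTTAAAAG
Frame +1: CTT TTA AAC ATG TAG GAT CAA TGT CTA GAT AGT GTT TTC CTG AGC TAC TAC GTC TAT GAC CTA — ATG at 10, stop TAG at 13 → 6 nt.
Frame +2: TTT TAA ACA TGT AGG ATC AAT GTC TAG ATA GTG TTT TCC TGA GCT ACT ACG TCT ATG ACC TAG — ATG at 56, stop TAG at 62 → 9 nt.
Frame +3: TTT AAA CAT GTA GGA TCA ATG TCT AGA TAG TGT TTT CCT GAG CTA CTA CGT CTA TGA CCT AGG — ATG at 21, stop TAG at 30 → 12 nt.
Frame -1: CCT AGG TCA TAG ACG TAG TAG CTC AGG AAA ACA CTA TCT AGA CAT TGA TCC TAC ATG TTT AAA — no ATG→stop ORF.
Frame -2: CTA GGT CAT AGA CGT AGT AGC TCA GGA AAA CAC TAT CTA GAC ATT GAT CCT ACA TGT TTA AAA — no ATG→stop ORF.
Frame -3: TAG GTC ATA GAC GTA GTA GCT CAG GAA AAC ACT ATC TAG ACA TTG ATC CTA CAT GTT TAA AAG — no ATG→stop ORF.
Longest: frame +3, positions 21–32, 12 nt = 4 codons = 3 aa. → 12 nucleotides.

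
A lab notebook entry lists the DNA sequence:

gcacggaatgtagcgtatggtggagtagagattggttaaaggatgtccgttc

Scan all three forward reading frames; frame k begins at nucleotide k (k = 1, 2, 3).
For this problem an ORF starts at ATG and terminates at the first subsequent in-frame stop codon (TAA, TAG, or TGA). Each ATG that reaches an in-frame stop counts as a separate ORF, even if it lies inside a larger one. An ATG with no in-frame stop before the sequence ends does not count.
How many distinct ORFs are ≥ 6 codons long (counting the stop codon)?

0

Frame 1: GCA CGG AAT GTA GCG TAT GGT GGA GTA GAG ATT GGT TAA AGG ATG TCC GTT — no ATG→stop ORF.
Frame 2: CAC GGA ATG TAG CGT ATG GTG GAG TAG AGA TTG GTT AAA GGA TGT CCG TTC — ATG at 8, stop TAG at 11 → 6 nt; ATG at 17, stop TAG at 26 → 12 nt.
Frame 3: ACG GAA TGT AGC GTA TGG TGG AGT AGA GAT TGG TTA AAG GAT GTC CGT — no ATG→stop ORF.
No ORF reaches 6 codons. Count = 0.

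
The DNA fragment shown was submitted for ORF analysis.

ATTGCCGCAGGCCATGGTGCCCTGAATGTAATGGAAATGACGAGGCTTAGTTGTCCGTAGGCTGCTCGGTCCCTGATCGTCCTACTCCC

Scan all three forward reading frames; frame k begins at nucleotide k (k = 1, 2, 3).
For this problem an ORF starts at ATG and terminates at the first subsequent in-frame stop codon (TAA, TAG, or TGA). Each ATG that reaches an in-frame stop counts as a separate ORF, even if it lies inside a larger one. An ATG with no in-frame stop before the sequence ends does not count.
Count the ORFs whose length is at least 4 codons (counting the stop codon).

Frame 1: ATT GCC GCA GGC CAT GGT GCC CTG AAT GTA ATG GAA ATG ACG AGG CTT AGT TGT CCG TAG GCT GCT CGG TCC CTG ATC GTC CTA CTC — ATG at 31, stop TAG at 58 → 30 nt; ATG at 37, stop TAG at 58 → 24 nt.
Frame 2: TTG CCG CAG GCC ATG GTG CCC TGA ATG TAA TGG AAA TGA CGA GGC TTA GTT GTC CGT AGG CTG CTC GGT CCC TGA TCG TCC TAC TCC — ATG at 14, stop TGA at 23 → 12 nt; ATG at 26, stop TAA at 29 → 6 nt.
Frame 3: TGC CGC AGG CCA TGG TGC CCT GAA TGT AAT GGA AAT GAC GAG GCT TAG TTG TCC GTA GGC TGC TCG GTC CCT GAT CGT CCT ACT CCC — no ATG→stop ORF.
ORFs ≥ 4 codons: frame 1 31–60 (10 codons), frame 1 37–60 (8 codons), frame 2 14–25 (4 codons). Count = 3.

3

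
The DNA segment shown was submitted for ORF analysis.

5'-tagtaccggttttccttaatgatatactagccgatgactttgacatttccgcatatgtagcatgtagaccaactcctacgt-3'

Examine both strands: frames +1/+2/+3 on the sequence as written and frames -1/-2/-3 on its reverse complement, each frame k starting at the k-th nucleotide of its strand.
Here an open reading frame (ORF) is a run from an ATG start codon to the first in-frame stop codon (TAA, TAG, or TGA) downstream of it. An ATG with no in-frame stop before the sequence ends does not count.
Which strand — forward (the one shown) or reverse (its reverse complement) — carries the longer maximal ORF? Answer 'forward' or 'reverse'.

reverse

Reverse complement (5'→3'): ACGTAGGAGTTGGTCTACATGCTACATATGCGGAAATGTCAAAGTCATCGGCTAGTATATCATTAAGGAAAACCGGTACTA
Frame +1: TAG TAC CGG TTT TCC TTA ATG ATA TAC TAG CCG ATG ACT TTG ACA TTT CCG CAT ATG TAG CAT GTA GAC CAA CTC CTA CGT — ATG at 19, stop TAG at 28 → 12 nt; ATG at 34, stop TAG at 58 → 27 nt; ATG at 55, stop TAG at 58 → 6 nt.
Frame +2: AGT ACC GGT TTT CCT TAA TGA TAT ACT AGC CGA TGA CTT TGA CAT TTC CGC ATA TGT AGC ATG TAG ACC AAC TCC TAC — ATG at 62, stop TAG at 65 → 6 nt.
Frame +3: GTA CCG GTT TTC CTT AAT GAT ATA CTA GCC GAT GAC TTT GAC ATT TCC GCA TAT GTA GCA TGT AGA CCA ACT CCT ACG — no ATG→stop ORF.
Frame -1: ACG TAG GAG TTG GTC TAC ATG CTA CAT ATG CGG AAA TGT CAA AGT CAT CGG CTA GTA TAT CAT TAA GGA AAA CCG GTA CTA — ATG at 19, stop TAA at 64 → 48 nt; ATG at 28, stop TAA at 64 → 39 nt.
Frame -2: CGT AGG AGT TGG TCT ACA TGC TAC ATA TGC GGA AAT GTC AAA GTC ATC GGC TAG TAT ATC ATT AAG GAA AAC CGG TAC — no ATG→stop ORF.
Frame -3: GTA GGA GTT GGT CTA CAT GCT ACA TAT GCG GAA ATG TCA AAG TCA TCG GCT AGT ATA TCA TTA AGG AAA ACC GGT ACT — no ATG→stop ORF.
Forward-strand max 27 nt; reverse-strand max 48 nt. The reverse strand has the longer ORF.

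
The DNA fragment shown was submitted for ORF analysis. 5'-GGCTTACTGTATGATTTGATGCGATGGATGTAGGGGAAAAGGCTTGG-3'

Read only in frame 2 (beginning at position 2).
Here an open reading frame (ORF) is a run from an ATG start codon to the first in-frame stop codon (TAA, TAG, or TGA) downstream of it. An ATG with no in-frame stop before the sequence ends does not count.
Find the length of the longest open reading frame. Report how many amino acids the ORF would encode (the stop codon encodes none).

Frame 2: GCT TAC TGT ATG ATT TGA TGC GAT GGA TGT AGG GGA AAA GGC TTG — ATG at 11, stop TGA at 17 → 9 nt.
Longest: frame 2, positions 11–19, 9 nt = 3 codons = 2 aa. → 2 amino acids.

2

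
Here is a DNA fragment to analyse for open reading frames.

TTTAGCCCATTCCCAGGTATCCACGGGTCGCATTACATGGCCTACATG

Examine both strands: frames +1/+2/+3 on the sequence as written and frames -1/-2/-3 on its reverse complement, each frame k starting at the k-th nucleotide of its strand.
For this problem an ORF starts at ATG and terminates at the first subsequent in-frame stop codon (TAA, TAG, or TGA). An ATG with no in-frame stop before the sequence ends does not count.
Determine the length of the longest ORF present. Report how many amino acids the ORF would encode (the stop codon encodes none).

2

Reverse complement (5'→3'): CATGTAGGCCATGTAATGCGACCCGTGGATACCTGGGAATGGGCTAAA
Frame +1: TTT AGC CCA TTC CCA GGT ATC CAC GGG TCG CAT TAC ATG GCC TAC ATG — no ATG→stop ORF.
Frame +2: TTA GCC CAT TCC CAG GTA TCC ACG GGT CGC ATT ACA TGG CCT ACA — no ATG→stop ORF.
Frame +3: TAG CCC ATT CCC AGG TAT CCA CGG GTC GCA TTA CAT GGC CTA CAT — no ATG→stop ORF.
Frame -1: CAT GTA GGC CAT GTA ATG CGA CCC GTG GAT ACC TGG GAA TGG GCT AAA — no ATG→stop ORF.
Frame -2: ATG TAG GCC ATG TAA TGC GAC CCG TGG ATA CCT GGG AAT GGG CTA — ATG at 2, stop TAG at 5 → 6 nt; ATG at 11, stop TAA at 14 → 6 nt.
Frame -3: TGT AGG CCA TGT AAT GCG ACC CGT GGA TAC CTG GGA ATG GGC TAA — ATG at 39, stop TAA at 45 → 9 nt.
Longest: frame -3, positions 39–47, 9 nt = 3 codons = 2 aa. → 2 amino acids.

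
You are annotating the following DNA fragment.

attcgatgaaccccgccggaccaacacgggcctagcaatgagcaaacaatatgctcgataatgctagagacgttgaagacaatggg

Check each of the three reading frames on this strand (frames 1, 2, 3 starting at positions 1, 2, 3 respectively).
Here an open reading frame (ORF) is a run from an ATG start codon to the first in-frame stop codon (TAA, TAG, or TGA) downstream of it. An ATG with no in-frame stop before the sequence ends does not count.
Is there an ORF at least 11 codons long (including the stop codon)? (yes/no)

Frame 1: ATT CGA TGA ACC CCG CCG GAC CAA CAC GGG CCT AGC AAT GAG CAA ACA ATA TGC TCG ATA ATG CTA GAG ACG TTG AAG ACA ATG — no ATG→stop ORF.
Frame 2: TTC GAT GAA CCC CGC CGG ACC AAC ACG GGC CTA GCA ATG AGC AAA CAA TAT GCT CGA TAA TGC TAG AGA CGT TGA AGA CAA TGG — ATG at 38, stop TAA at 59 → 24 nt.
Frame 3: TCG ATG AAC CCC GCC GGA CCA ACA CGG GCC TAG CAA TGA GCA AAC AAT ATG CTC GAT AAT GCT AGA GAC GTT GAA GAC AAT GGG — ATG at 6, stop TAG at 33 → 30 nt.
Largest ORF found is 10 codons < 11, so no.

no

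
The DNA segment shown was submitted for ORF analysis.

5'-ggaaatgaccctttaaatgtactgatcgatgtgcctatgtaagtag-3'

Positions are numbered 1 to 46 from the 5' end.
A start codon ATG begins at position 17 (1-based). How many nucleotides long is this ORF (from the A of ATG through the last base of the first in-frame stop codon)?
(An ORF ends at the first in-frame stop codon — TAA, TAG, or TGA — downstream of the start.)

9

Codons from position 17: ATG (17–19), TAC (20–22), TGA (23–25).
TGA is the first in-frame stop; ORF spans 17–25, 9 nucleotides.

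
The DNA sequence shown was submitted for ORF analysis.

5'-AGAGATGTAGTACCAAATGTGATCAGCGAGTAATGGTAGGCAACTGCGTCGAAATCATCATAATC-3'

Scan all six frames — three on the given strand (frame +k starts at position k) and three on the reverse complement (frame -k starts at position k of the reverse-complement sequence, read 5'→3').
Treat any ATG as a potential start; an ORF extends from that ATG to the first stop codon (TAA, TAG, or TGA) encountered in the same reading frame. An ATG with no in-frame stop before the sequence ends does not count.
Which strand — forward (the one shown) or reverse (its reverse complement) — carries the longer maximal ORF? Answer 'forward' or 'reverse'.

Reverse complement (5'→3'): GATTATGATGATTTCGACGCAGTTGCCTACCATTACTCGCTGATCACATTTGGTACTACATCTCT
Frame +1: AGA GAT GTA GTA CCA AAT GTG ATC AGC GAG TAA TGG TAG GCA ACT GCG TCG AAA TCA TCA TAA — no ATG→stop ORF.
Frame +2: GAG ATG TAG TAC CAA ATG TGA TCA GCG AGT AAT GGT AGG CAA CTG CGT CGA AAT CAT CAT AAT — ATG at 5, stop TAG at 8 → 6 nt; ATG at 17, stop TGA at 20 → 6 nt.
Frame +3: AGA TGT AGT ACC AAA TGT GAT CAG CGA GTA ATG GTA GGC AAC TGC GTC GAA ATC ATC ATA ATC — no ATG→stop ORF.
Frame -1: GAT TAT GAT GAT TTC GAC GCA GTT GCC TAC CAT TAC TCG CTG ATC ACA TTT GGT ACT ACA TCT — no ATG→stop ORF.
Frame -2: ATT ATG ATG ATT TCG ACG CAG TTG CCT ACC ATT ACT CGC TGA TCA CAT TTG GTA CTA CAT CTC — ATG at 5, stop TGA at 41 → 39 nt; ATG at 8, stop TGA at 41 → 36 nt.
Frame -3: TTA TGA TGA TTT CGA CGC AGT TGC CTA CCA TTA CTC GCT GAT CAC ATT TGG TAC TAC ATC TCT — no ATG→stop ORF.
Forward-strand max 6 nt; reverse-strand max 39 nt. The reverse strand has the longer ORF.

reverse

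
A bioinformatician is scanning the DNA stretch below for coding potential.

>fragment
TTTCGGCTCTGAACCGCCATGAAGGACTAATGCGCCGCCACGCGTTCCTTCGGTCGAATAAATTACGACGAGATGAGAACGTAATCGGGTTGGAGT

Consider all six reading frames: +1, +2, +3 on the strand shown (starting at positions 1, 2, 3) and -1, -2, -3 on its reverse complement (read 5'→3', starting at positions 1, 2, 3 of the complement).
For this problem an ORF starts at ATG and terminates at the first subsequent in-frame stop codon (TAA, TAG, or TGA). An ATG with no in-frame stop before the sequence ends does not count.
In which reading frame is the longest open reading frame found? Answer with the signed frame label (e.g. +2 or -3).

Reverse complement (5'→3'): ACTCCAACCCGATTACGTTCTCATCTCGTCGTAATTTATTCGACCGAAGGAACGCGTGGCGGCGCATTAGTCCTTCATGGCGGTTCAGAGCCGAAA
Frame +1: TTT CGG CTC TGA ACC GCC ATG AAG GAC TAA TGC GCC GCC ACG CGT TCC TTC GGT CGA ATA AAT TAC GAC GAG ATG AGA ACG TAA TCG GGT TGG AGT — ATG at 19, stop TAA at 28 → 12 nt; ATG at 73, stop TAA at 82 → 12 nt.
Frame +2: TTC GGC TCT GAA CCG CCA TGA AGG ACT AAT GCG CCG CCA CGC GTT CCT TCG GTC GAA TAA ATT ACG ACG AGA TGA GAA CGT AAT CGG GTT GGA — no ATG→stop ORF.
Frame +3: TCG GCT CTG AAC CGC CAT GAA GGA CTA ATG CGC CGC CAC GCG TTC CTT CGG TCG AAT AAA TTA CGA CGA GAT GAG AAC GTA ATC GGG TTG GAG — no ATG→stop ORF.
Frame -1: ACT CCA ACC CGA TTA CGT TCT CAT CTC GTC GTA ATT TAT TCG ACC GAA GGA ACG CGT GGC GGC GCA TTA GTC CTT CAT GGC GGT TCA GAG CCG AAA — no ATG→stop ORF.
Frame -2: CTC CAA CCC GAT TAC GTT CTC ATC TCG TCG TAA TTT ATT CGA CCG AAG GAA CGC GTG GCG GCG CAT TAG TCC TTC ATG GCG GTT CAG AGC CGA — no ATG→stop ORF.
Frame -3: TCC AAC CCG ATT ACG TTC TCA TCT CGT CGT AAT TTA TTC GAC CGA AGG AAC GCG TGG CGG CGC ATT AGT CCT TCA TGG CGG TTC AGA GCC GAA — no ATG→stop ORF.
Longest ORF is 12 nt in frame +1 (positions 19–30).

+1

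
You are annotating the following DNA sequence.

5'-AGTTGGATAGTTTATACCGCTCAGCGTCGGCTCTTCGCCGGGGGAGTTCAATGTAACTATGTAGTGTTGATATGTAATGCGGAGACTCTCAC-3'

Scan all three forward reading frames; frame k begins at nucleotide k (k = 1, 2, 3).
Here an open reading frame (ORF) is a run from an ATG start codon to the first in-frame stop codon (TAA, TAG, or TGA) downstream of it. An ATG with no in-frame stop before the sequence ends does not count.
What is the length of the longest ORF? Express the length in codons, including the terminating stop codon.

2

Frame 1: AGT TGG ATA GTT TAT ACC GCT CAG CGT CGG CTC TTC GCC GGG GGA GTT CAA TGT AAC TAT GTA GTG TTG ATA TGT AAT GCG GAG ACT CTC — no ATG→stop ORF.
Frame 2: GTT GGA TAG TTT ATA CCG CTC AGC GTC GGC TCT TCG CCG GGG GAG TTC AAT GTA ACT ATG TAG TGT TGA TAT GTA ATG CGG AGA CTC TCA — ATG at 59, stop TAG at 62 → 6 nt.
Frame 3: TTG GAT AGT TTA TAC CGC TCA GCG TCG GCT CTT CGC CGG GGG AGT TCA ATG TAA CTA TGT AGT GTT GAT ATG TAA TGC GGA GAC TCT CAC — ATG at 51, stop TAA at 54 → 6 nt; ATG at 72, stop TAA at 75 → 6 nt.
Longest: frame 2, positions 59–64, 6 nt = 2 codons = 1 aa. → 2 codons.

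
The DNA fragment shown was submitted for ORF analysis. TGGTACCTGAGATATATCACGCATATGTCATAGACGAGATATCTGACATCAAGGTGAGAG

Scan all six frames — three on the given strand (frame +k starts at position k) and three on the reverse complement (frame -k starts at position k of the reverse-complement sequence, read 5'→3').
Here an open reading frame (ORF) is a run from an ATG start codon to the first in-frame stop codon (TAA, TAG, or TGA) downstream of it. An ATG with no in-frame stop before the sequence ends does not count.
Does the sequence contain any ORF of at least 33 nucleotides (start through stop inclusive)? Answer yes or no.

Reverse complement (5'→3'): CTCTCACCTTGATGTCAGATATCTCGTCTATGACATATGCGTGATATATCTCAGGTACCA
Frame +1: TGG TAC CTG AGA TAT ATC ACG CAT ATG TCA TAG ACG AGA TAT CTG ACA TCA AGG TGA GAG — ATG at 25, stop TAG at 31 → 9 nt.
Frame +2: GGT ACC TGA GAT ATA TCA CGC ATA TGT CAT AGA CGA GAT ATC TGA CAT CAA GGT GAG — no ATG→stop ORF.
Frame +3: GTA CCT GAG ATA TAT CAC GCA TAT GTC ATA GAC GAG ATA TCT GAC ATC AAG GTG AGA — no ATG→stop ORF.
Frame -1: CTC TCA CCT TGA TGT CAG ATA TCT CGT CTA TGA CAT ATG CGT GAT ATA TCT CAG GTA CCA — no ATG→stop ORF.
Frame -2: TCT CAC CTT GAT GTC AGA TAT CTC GTC TAT GAC ATA TGC GTG ATA TAT CTC AGG TAC — no ATG→stop ORF.
Frame -3: CTC ACC TTG ATG TCA GAT ATC TCG TCT ATG ACA TAT GCG TGA TAT ATC TCA GGT ACC — ATG at 12, stop TGA at 42 → 33 nt; ATG at 30, stop TGA at 42 → 15 nt.
Frame -3 has an ORF of 33 nucleotides (positions 12–44) ≥ 33, so yes.

yes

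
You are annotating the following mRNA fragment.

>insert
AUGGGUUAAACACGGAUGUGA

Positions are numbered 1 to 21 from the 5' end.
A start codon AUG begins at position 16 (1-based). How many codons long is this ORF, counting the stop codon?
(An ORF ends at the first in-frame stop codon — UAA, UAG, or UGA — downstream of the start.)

2

Codons from position 16: AUG (16–18), UGA (19–21).
UGA is the first in-frame stop; that's 2 codons including the stop.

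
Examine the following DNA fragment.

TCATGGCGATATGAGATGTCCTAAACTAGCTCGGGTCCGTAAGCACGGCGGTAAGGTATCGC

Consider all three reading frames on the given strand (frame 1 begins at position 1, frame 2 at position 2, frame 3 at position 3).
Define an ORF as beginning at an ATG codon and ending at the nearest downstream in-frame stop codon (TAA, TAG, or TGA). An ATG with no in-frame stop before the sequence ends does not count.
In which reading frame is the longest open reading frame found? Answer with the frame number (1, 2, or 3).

3

Frame 1: TCA TGG CGA TAT GAG ATG TCC TAA ACT AGC TCG GGT CCG TAA GCA CGG CGG TAA GGT ATC — ATG at 16, stop TAA at 22 → 9 nt.
Frame 2: CAT GGC GAT ATG AGA TGT CCT AAA CTA GCT CGG GTC CGT AAG CAC GGC GGT AAG GTA TCG — no ATG→stop ORF.
Frame 3: ATG GCG ATA TGA GAT GTC CTA AAC TAG CTC GGG TCC GTA AGC ACG GCG GTA AGG TAT CGC — ATG at 3, stop TGA at 12 → 12 nt.
Longest ORF is 12 nt in frame 3 (positions 3–14).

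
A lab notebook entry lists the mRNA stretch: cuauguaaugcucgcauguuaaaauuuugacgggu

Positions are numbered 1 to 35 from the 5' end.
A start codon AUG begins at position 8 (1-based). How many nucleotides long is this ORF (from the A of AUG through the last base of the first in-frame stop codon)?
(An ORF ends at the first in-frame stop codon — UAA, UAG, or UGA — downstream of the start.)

Codons from position 8: AUG (8–10), CUC (11–13), GCA (14–16), UGU (17–19), UAA (20–22).
UAA is the first in-frame stop; ORF spans 8–22, 15 nucleotides.

15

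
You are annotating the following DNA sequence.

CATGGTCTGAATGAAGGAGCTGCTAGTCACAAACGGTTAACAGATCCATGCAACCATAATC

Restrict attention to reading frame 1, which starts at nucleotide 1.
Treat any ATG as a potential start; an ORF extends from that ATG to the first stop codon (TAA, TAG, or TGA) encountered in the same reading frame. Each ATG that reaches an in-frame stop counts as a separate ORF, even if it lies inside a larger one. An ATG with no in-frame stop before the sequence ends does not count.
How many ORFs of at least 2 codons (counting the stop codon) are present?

0

Frame 1: CAT GGT CTG AAT GAA GGA GCT GCT AGT CAC AAA CGG TTA ACA GAT CCA TGC AAC CAT AAT — no ATG→stop ORF.
No ORF reaches 2 codons. Count = 0.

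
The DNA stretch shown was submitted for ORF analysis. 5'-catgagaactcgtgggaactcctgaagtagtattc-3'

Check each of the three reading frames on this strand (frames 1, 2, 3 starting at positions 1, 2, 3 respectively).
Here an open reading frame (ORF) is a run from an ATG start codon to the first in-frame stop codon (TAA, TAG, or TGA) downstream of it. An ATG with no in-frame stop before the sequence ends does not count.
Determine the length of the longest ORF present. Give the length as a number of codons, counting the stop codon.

8

Frame 1: CAT GAG AAC TCG TGG GAA CTC CTG AAG TAG TAT — no ATG→stop ORF.
Frame 2: ATG AGA ACT CGT GGG AAC TCC TGA AGT AGT ATT — ATG at 2, stop TGA at 23 → 24 nt.
Frame 3: TGA GAA CTC GTG GGA ACT CCT GAA GTA GTA TTC — no ATG→stop ORF.
Longest: frame 2, positions 2–25, 24 nt = 8 codons = 7 aa. → 8 codons.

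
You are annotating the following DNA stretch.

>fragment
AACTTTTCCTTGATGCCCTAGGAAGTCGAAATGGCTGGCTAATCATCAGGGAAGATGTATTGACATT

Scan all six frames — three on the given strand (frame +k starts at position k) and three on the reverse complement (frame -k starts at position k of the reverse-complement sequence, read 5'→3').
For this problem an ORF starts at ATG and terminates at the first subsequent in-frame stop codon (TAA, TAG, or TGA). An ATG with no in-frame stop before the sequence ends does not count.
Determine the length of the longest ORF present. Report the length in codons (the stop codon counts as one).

Reverse complement (5'→3'): AATGTCAATACATCTTCCCTGATGATTAGCCAGCCATTTCGACTTCCTAGGGCATCAAGGAAAAGTT
Frame +1: AAC TTT TCC TTG ATG CCC TAG GAA GTC GAA ATG GCT GGC TAA TCA TCA GGG AAG ATG TAT TGA CAT — ATG at 13, stop TAG at 19 → 9 nt; ATG at 31, stop TAA at 40 → 12 nt; ATG at 55, stop TGA at 61 → 9 nt.
Frame +2: ACT TTT CCT TGA TGC CCT AGG AAG TCG AAA TGG CTG GCT AAT CAT CAG GGA AGA TGT ATT GAC ATT — no ATG→stop ORF.
Frame +3: CTT TTC CTT GAT GCC CTA GGA AGT CGA AAT GGC TGG CTA ATC ATC AGG GAA GAT GTA TTG ACA — no ATG→stop ORF.
Frame -1: AAT GTC AAT ACA TCT TCC CTG ATG ATT AGC CAG CCA TTT CGA CTT CCT AGG GCA TCA AGG AAA AGT — no ATG→stop ORF.
Frame -2: ATG TCA ATA CAT CTT CCC TGA TGA TTA GCC AGC CAT TTC GAC TTC CTA GGG CAT CAA GGA AAA GTT — ATG at 2, stop TGA at 20 → 21 nt.
Frame -3: TGT CAA TAC ATC TTC CCT GAT GAT TAG CCA GCC ATT TCG ACT TCC TAG GGC ATC AAG GAA AAG — no ATG→stop ORF.
Longest: frame -2, positions 2–22, 21 nt = 7 codons = 6 aa. → 7 codons.

7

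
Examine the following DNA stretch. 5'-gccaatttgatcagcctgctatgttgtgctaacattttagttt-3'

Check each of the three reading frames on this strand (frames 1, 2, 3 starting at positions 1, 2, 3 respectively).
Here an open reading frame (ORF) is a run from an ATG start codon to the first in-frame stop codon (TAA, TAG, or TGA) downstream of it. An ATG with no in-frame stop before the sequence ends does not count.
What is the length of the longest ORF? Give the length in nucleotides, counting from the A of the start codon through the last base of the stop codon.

Frame 1: GCC AAT TTG ATC AGC CTG CTA TGT TGT GCT AAC ATT TTA GTT — no ATG→stop ORF.
Frame 2: CCA ATT TGA TCA GCC TGC TAT GTT GTG CTA ACA TTT TAG TTT — no ATG→stop ORF.
Frame 3: CAA TTT GAT CAG CCT GCT ATG TTG TGC TAA CAT TTT AGT — ATG at 21, stop TAA at 30 → 12 nt.
Longest: frame 3, positions 21–32, 12 nt = 4 codons = 3 aa. → 12 nucleotides.

12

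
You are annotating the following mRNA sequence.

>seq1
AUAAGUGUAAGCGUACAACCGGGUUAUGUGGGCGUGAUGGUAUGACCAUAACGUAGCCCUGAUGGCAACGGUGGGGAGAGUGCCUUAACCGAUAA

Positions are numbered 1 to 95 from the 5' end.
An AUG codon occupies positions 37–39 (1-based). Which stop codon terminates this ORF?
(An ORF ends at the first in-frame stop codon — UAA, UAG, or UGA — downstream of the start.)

Codons from position 37: AUG (37–39), GUA (40–42), UGA (43–45).
The first in-frame stop codon is UGA.

UGA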